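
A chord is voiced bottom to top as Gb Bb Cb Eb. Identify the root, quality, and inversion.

The distinct note names are Gb, Bb, Cb, Eb. Stacked in thirds they read Cb–Eb–Gb–Bb, which is a major seventh chord on Cb.
Gb is the fifth of Cb major seventh; fifth in the bass means second inversion (figured bass 4/3).

Cb major seventh, second inversion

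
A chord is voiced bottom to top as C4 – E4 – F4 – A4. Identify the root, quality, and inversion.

F major seventh, second inversion

The pitch classes C, E, F, A arrange in thirds as F–A–C–E: an F major seventh chord.
C is the fifth of F major seventh; fifth in the bass means second inversion (figured bass 4/3).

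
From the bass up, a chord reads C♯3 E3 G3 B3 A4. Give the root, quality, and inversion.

The pitch classes C#, E, G, B, A arrange in thirds as A–C#–E–G–B: an A dominant ninth chord.
With the third (C#) in the bass, the chord is in first inversion.

A dominant ninth, first inversion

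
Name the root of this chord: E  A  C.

E, A, C are the tones of an A minor triad (A–C–E), making A the root.

A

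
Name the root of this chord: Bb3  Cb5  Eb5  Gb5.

Reordering Bb, Cb, Eb, Gb into stacked thirds gives Cb–Eb–Gb–Bb; the bottom of that stack, Cb, is the root.

Cb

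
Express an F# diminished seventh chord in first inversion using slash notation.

First inversion of F# diminished seventh has the third (A) in the bass. As a slash chord: F#dim7/A.

F#dim7/A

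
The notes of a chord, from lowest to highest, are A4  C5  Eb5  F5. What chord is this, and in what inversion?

The distinct note names are A, C, Eb, F. Stacked in thirds they read F–A–C–Eb, which is a dominant seventh chord on F.
The lowest note is A, the third of the chord, so this is first inversion (figured bass 6/5).

F dominant seventh, first inversion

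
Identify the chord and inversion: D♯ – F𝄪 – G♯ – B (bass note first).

The pitch classes D#, F##, G#, B arrange in thirds as G#–B–D#–F##: a G# minor-major seventh chord.
D# is the fifth of G# minor-major seventh; fifth in the bass means second inversion (figured bass 4/3).

G# minor-major seventh, second inversion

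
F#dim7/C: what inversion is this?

second inversion

F#dim7/C means F# diminished seventh with C in the bass. C is the fifth of F# diminished seventh (F#–A–C–Eb), so this is second inversion.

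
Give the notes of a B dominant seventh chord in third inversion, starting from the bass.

Spelling B dominant seventh: B–D#–F#–A. In third inversion the seventh is bass, giving A, B, D#, F# from the bottom.

A, B, D#, F#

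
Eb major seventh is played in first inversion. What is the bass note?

The third of Eb major seventh (Eb–G–Bb–D) is G; that is the bass in first inversion.

G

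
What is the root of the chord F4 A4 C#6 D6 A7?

Reordering F, A, C#, D into stacked thirds gives D–F–A–C#; the bottom of that stack, D, is the root.

D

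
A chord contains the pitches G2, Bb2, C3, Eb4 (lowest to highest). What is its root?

G, Bb, C, Eb are the tones of a C minor seventh chord (C–Eb–G–Bb), making C the root.

C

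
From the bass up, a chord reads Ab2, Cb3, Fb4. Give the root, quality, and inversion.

Fb major, first inversion

The pitch classes Ab, Cb, Fb arrange in thirds as Fb–Ab–Cb: an Fb major triad.
Ab is the third of Fb major; third in the bass means first inversion (figured bass 6).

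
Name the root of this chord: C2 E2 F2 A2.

Reordering C, E, F, A into stacked thirds gives F–A–C–E; the bottom of that stack, F, is the root.

F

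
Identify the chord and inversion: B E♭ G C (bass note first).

Reducing to letter names: B, Eb, G, C. These stack in thirds as C–Eb–G–B — a C minor-major seventh chord.
With the seventh (B) in the bass, the chord is in third inversion (figured bass 4/2).

C minor-major seventh, third inversion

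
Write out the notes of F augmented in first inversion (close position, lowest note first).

A, C#, F

The chord tones are F–A–C#. With the third (A) lowest for first inversion: A, C#, F.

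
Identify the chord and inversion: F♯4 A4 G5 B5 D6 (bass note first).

G major ninth, third inversion

The pitch classes F#, A, G, B, D arrange in thirds as G–B–D–F#–A: a G major ninth chord.
F# is the seventh of G major ninth; seventh in the bass means third inversion.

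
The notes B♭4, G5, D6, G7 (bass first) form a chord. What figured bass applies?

The notes Bb, G, D stack in thirds as G–Bb–D — a G minor triad. The bass Bb is the third, so this is first inversion: figured 6.

6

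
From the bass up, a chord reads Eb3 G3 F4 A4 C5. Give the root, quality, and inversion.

F dominant ninth, third inversion

The pitch classes Eb, G, F, A, C arrange in thirds as F–A–C–Eb–G: an F dominant ninth chord.
The lowest note is Eb, the seventh of the chord, so this is third inversion.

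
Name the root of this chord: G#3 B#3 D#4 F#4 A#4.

The distinct letter names are G#, B#, D#, F#, A#. Arranged as a stack of thirds they read G#–B#–D#–F#–A#, so G# is the root (a G# dominant ninth chord).

G#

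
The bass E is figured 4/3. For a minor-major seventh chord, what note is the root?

The figures 4/3 mean the fifth of the chord is in the bass. If E is the fifth of a minor-major seventh chord, the root is A (chord tones A–C–E–G#).

A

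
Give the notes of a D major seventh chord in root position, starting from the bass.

D, F#, A, C#

The chord tones are D–F#–A–C#. With the root (D) lowest for root position: D, F#, A, C#.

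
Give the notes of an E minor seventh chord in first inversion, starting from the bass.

G, B, D, E

E minor seventh is E–G–B–D. First inversion puts the third (G) in the bass, with the remaining tones above: G, B, D, E.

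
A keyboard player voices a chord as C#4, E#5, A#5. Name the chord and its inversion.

The pitch classes C#, E#, A# arrange in thirds as A#–C#–E#: an A# minor triad.
With the third (C#) in the bass, the chord is in first inversion (figured bass 6).

A# minor, first inversion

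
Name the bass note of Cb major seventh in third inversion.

Bb

The seventh of Cb major seventh (Cb–Eb–Gb–Bb) is Bb; that is the bass in third inversion.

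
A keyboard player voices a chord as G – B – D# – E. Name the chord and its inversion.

Reducing to letter names: G, B, D#, E. These stack in thirds as E–G–B–D# — an E minor-major seventh chord.
The lowest note is G, the third of the chord, so this is first inversion (figured bass 6/5).

E minor-major seventh, first inversion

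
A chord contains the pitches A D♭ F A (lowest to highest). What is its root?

Reordering A, Db, F into stacked thirds gives Db–F–A; the bottom of that stack, Db, is the root.

Db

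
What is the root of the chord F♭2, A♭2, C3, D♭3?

The distinct letter names are Fb, Ab, C, Db. Arranged as a stack of thirds they read Db–Fb–Ab–C, so Db is the root (a Db minor-major seventh chord).

Db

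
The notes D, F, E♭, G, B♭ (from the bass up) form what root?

The distinct letter names are D, F, Eb, G, Bb. Arranged as a stack of thirds they read Eb–G–Bb–D–F, so Eb is the root (an Eb major ninth chord).

Eb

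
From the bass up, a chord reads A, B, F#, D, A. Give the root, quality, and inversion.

The pitch classes A, B, F#, D arrange in thirds as B–D–F#–A: a B minor seventh chord.
The lowest note is A, the seventh of the chord, so this is third inversion (figured bass 4/2).

B minor seventh, third inversion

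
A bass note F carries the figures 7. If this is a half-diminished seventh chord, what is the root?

F

The figures 7 mean the root of the chord is in the bass. If F is the root of a half-diminished seventh chord, the root is F (chord tones F–Ab–Cb–Eb).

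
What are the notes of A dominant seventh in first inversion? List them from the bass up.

A dominant seventh is A–C#–E–G. First inversion puts the third (C#) in the bass, with the remaining tones above: C#, E, G, A.

C#, E, G, A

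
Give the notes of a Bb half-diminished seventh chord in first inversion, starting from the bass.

Db, Fb, Ab, Bb

The chord tones are Bb–Db–Fb–Ab. With the third (Db) lowest for first inversion: Db, Fb, Ab, Bb.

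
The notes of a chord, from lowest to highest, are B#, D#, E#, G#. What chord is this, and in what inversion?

The pitch classes B#, D#, E#, G# arrange in thirds as E#–G#–B#–D#: an E# minor seventh chord.
With the fifth (B#) in the bass, the chord is in second inversion (figured bass 4/3).

E# minor seventh, second inversion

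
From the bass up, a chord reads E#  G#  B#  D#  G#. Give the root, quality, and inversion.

The pitch classes E#, G#, B#, D# arrange in thirds as E#–G#–B#–D#: an E# minor seventh chord.
E# is the root of E# minor seventh; root in the bass means root position (figured bass 7).

E# minor seventh, root position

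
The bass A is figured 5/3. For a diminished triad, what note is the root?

The figures 5/3 mean the root of the chord is in the bass. If A is the root of a diminished triad, the root is A (chord tones A–C–Eb).

A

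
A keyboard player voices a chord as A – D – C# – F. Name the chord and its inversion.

The pitch classes A, D, C#, F arrange in thirds as D–F–A–C#: a D minor-major seventh chord.
The lowest note is A, the fifth of the chord, so this is second inversion (figured bass 4/3).

D minor-major seventh, second inversion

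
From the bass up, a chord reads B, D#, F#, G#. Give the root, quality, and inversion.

The pitch classes B, D#, F#, G# arrange in thirds as G#–B–D#–F#: a G# minor seventh chord.
B is the third of G# minor seventh; third in the bass means first inversion (figured bass 6/5).

G# minor seventh, first inversion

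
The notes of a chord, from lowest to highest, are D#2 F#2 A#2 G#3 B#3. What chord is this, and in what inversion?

G# dominant ninth, second inversion

Reducing to letter names: D#, F#, A#, G#, B#. These stack in thirds as G#–B#–D#–F#–A# — a G# dominant ninth chord.
With the fifth (D#) in the bass, the chord is in second inversion.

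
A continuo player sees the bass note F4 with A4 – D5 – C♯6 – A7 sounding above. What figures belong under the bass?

The notes F, A, D, C# stack in thirds as D–F–A–C# — a D minor-major seventh chord. The bass F is the third, so this is first inversion: figured 6/5.

6/5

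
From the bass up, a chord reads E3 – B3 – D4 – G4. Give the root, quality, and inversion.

The distinct note names are E, B, D, G. Stacked in thirds they read E–G–B–D, which is a minor seventh chord on E.
E is the root of E minor seventh; root in the bass means root position (figured bass 7).

E minor seventh, root position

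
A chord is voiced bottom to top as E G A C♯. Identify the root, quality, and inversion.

A dominant seventh, second inversion

Reducing to letter names: E, G, A, C#. These stack in thirds as A–C#–E–G — an A dominant seventh chord.
With the fifth (E) in the bass, the chord is in second inversion (figured bass 4/3).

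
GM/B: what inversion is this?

GM/B means G major with B in the bass. B is the third of G major (G–B–D), so this is first inversion.

first inversion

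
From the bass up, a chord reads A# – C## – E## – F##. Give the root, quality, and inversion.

F## minor-major seventh, first inversion

The distinct note names are A#, C##, E##, F##. Stacked in thirds they read F##–A#–C##–E##, which is a minor-major seventh chord on F##.
The lowest note is A#, the third of the chord, so this is first inversion (figured bass 6/5).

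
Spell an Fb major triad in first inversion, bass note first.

Ab, Cb, Fb

Spelling Fb major: Fb–Ab–Cb. In first inversion the third is bass, giving Ab, Cb, Fb from the bottom.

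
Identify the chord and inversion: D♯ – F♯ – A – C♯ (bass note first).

D# half-diminished seventh, root position

The distinct note names are D#, F#, A, C#. Stacked in thirds they read D#–F#–A–C#, which is a half-diminished seventh chord on D#.
With the root (D#) in the bass, the chord is in root position (figured bass 7).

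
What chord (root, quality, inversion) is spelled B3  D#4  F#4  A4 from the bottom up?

Reducing to letter names: B, D#, F#, A. These stack in thirds as B–D#–F#–A — a B dominant seventh chord.
With the root (B) in the bass, the chord is in root position (figured bass 7).

B dominant seventh, root position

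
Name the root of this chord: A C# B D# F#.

B

Reordering A, C#, B, D#, F# into stacked thirds gives B–D#–F#–A–C#; the bottom of that stack, B, is the root.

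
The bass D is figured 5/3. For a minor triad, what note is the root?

D

The figures 5/3 mean the root of the chord is in the bass. If D is the root of a minor triad, the root is D (chord tones D–F–A).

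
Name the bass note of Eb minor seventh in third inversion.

Eb minor seventh is Eb–Gb–Bb–Db. Third inversion places the seventh in the bass: Db.

Db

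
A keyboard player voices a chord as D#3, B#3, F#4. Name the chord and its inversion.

B# diminished, first inversion

The distinct note names are D#, B#, F#. Stacked in thirds they read B#–D#–F#, which is a diminished triad on B#.
With the third (D#) in the bass, the chord is in first inversion (figured bass 6).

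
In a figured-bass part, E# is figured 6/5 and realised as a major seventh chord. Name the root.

C#

The figures 6/5 mean the third of the chord is in the bass. If E# is the third of a major seventh chord, the root is C# (chord tones C#–E#–G#–B#).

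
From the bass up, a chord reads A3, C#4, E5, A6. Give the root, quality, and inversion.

A major, root position

The distinct note names are A, C#, E. Stacked in thirds they read A–C#–E, which is a major triad on A.
The lowest note is A, the root of the chord, so this is root position (figured bass 5/3).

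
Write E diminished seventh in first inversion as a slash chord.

Edim7/G

First inversion of E diminished seventh has the third (G) in the bass. As a slash chord: Edim7/G.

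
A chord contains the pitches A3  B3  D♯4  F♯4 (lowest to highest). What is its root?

B

A, B, D#, F# are the tones of a B dominant seventh chord (B–D#–F#–A), making B the root.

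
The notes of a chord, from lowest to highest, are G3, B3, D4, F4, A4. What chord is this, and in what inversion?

G dominant ninth, root position

The pitch classes G, B, D, F, A arrange in thirds as G–B–D–F–A: a G dominant ninth chord.
With the root (G) in the bass, the chord is in root position.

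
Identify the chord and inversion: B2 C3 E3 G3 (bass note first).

C major seventh, third inversion

Reducing to letter names: B, C, E, G. These stack in thirds as C–E–G–B — a C major seventh chord.
The lowest note is B, the seventh of the chord, so this is third inversion (figured bass 4/2).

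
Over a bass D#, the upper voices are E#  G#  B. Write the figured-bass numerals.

The notes D#, E#, G#, B stack in thirds as E#–G#–B–D# — an E# half-diminished seventh chord. The bass D# is the seventh, so this is third inversion: figured 4/2.

4/2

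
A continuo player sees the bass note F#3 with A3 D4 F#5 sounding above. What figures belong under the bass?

6

The notes F#, A, D stack in thirds as D–F#–A — a D major triad. The bass F# is the third, so this is first inversion: figured 6.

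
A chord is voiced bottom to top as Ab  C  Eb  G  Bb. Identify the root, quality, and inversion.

Ab major ninth, root position

The pitch classes Ab, C, Eb, G, Bb arrange in thirds as Ab–C–Eb–G–Bb: an Ab major ninth chord.
With the root (Ab) in the bass, the chord is in root position.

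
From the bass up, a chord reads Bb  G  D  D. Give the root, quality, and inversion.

Reducing to letter names: Bb, G, D. These stack in thirds as G–Bb–D — a G minor triad.
Bb is the third of G minor; third in the bass means first inversion (figured bass 6).

G minor, first inversion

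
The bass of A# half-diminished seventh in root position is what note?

A#

A# half-diminished seventh is A#–C#–E–G#. Root position places the root in the bass: A#.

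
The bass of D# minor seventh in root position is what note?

The root of D# minor seventh (D#–F#–A#–C#) is D#; that is the bass in root position.

D#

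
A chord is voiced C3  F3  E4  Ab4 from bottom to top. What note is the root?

F

Reordering C, F, E, Ab into stacked thirds gives F–Ab–C–E; the bottom of that stack, F, is the root.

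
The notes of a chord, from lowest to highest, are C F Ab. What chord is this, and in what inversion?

The distinct note names are C, F, Ab. Stacked in thirds they read F–Ab–C, which is a minor triad on F.
With the fifth (C) in the bass, the chord is in second inversion (figured bass 6/4).

F minor, second inversion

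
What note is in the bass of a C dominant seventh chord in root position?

C

In root position the root is lowest. For C dominant seventh (C–E–G–Bb) that is C.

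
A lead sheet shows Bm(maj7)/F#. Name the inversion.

Bm(maj7)/F# means B minor-major seventh with F# in the bass. F# is the fifth of B minor-major seventh (B–D–F#–A#), so this is second inversion.

second inversion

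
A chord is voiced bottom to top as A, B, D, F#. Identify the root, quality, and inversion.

The distinct note names are A, B, D, F#. Stacked in thirds they read B–D–F#–A, which is a minor seventh chord on B.
The lowest note is A, the seventh of the chord, so this is third inversion (figured bass 4/2).

B minor seventh, third inversion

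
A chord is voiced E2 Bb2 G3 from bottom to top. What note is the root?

E

Reordering E, Bb, G into stacked thirds gives E–G–Bb; the bottom of that stack, E, is the root.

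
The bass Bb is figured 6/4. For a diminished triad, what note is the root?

E

The figures 6/4 mean the fifth of the chord is in the bass. If Bb is the fifth of a diminished triad, the root is E (chord tones E–G–Bb).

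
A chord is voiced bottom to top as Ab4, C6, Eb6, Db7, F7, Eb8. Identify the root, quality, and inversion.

Reducing to letter names: Ab, C, Eb, Db, F. These stack in thirds as Db–F–Ab–C–Eb — a Db major ninth chord.
With the fifth (Ab) in the bass, the chord is in second inversion.

Db major ninth, second inversion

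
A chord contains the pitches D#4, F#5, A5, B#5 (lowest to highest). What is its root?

B#

The distinct letter names are D#, F#, A, B#. Arranged as a stack of thirds they read B#–D#–F#–A, so B# is the root (a B# diminished seventh chord).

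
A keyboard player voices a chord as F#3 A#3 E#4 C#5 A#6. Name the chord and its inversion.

Reducing to letter names: F#, A#, E#, C#. These stack in thirds as F#–A#–C#–E# — an F# major seventh chord.
F# is the root of F# major seventh; root in the bass means root position (figured bass 7).

F# major seventh, root position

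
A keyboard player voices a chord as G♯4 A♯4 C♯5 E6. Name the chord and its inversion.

A# half-diminished seventh, third inversion

Reducing to letter names: G#, A#, C#, E. These stack in thirds as A#–C#–E–G# — an A# half-diminished seventh chord.
G# is the seventh of A# half-diminished seventh; seventh in the bass means third inversion (figured bass 4/2).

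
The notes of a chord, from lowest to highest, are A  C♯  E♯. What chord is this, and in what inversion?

The pitch classes A, C#, E# arrange in thirds as A–C#–E#: an A augmented triad.
With the root (A) in the bass, the chord is in root position (figured bass 5/3).

A augmented, root position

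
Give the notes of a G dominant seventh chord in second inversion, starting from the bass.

D, F, G, B

The chord tones are G–B–D–F. With the fifth (D) lowest for second inversion: D, F, G, B.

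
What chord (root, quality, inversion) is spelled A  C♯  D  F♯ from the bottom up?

D major seventh, second inversion

Reducing to letter names: A, C#, D, F#. These stack in thirds as D–F#–A–C# — a D major seventh chord.
With the fifth (A) in the bass, the chord is in second inversion (figured bass 4/3).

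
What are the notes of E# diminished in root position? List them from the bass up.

E#, G#, B

The chord tones are E#–G#–B. With the root (E#) lowest for root position: E#, G#, B.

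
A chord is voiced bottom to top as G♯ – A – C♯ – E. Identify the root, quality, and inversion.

The distinct note names are G#, A, C#, E. Stacked in thirds they read A–C#–E–G#, which is a major seventh chord on A.
With the seventh (G#) in the bass, the chord is in third inversion (figured bass 4/2).

A major seventh, third inversion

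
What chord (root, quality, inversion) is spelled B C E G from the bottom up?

The pitch classes B, C, E, G arrange in thirds as C–E–G–B: a C major seventh chord.
B is the seventh of C major seventh; seventh in the bass means third inversion (figured bass 4/2).

C major seventh, third inversion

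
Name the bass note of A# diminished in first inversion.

C#

A# diminished is A#–C#–E. First inversion places the third in the bass: C#.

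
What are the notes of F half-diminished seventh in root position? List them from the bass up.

The chord tones are F–Ab–Cb–Eb. With the root (F) lowest for root position: F, Ab, Cb, Eb.

F, Ab, Cb, Eb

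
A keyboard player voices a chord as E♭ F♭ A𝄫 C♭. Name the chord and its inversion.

The pitch classes Eb, Fb, Abb, Cb arrange in thirds as Fb–Abb–Cb–Eb: an Fb minor-major seventh chord.
With the seventh (Eb) in the bass, the chord is in third inversion (figured bass 4/2).

Fb minor-major seventh, third inversion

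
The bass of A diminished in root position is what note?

A

A diminished is A–C–Eb. Root position places the root in the bass: A.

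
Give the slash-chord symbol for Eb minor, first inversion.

Ebm/Gb

First inversion of Eb minor has the third (Gb) in the bass. As a slash chord: Ebm/Gb.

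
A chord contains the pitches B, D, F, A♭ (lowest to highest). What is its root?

B

Reordering B, D, F, Ab into stacked thirds gives B–D–F–Ab; the bottom of that stack, B, is the root.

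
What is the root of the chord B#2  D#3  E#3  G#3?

E#

Reordering B#, D#, E#, G# into stacked thirds gives E#–G#–B#–D#; the bottom of that stack, E#, is the root.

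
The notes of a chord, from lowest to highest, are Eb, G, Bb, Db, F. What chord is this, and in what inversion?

The distinct note names are Eb, G, Bb, Db, F. Stacked in thirds they read Eb–G–Bb–Db–F, which is a dominant ninth chord on Eb.
With the root (Eb) in the bass, the chord is in root position.

Eb dominant ninth, root position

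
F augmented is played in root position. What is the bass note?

In root position the root is lowest. For F augmented (F–A–C#) that is F.

F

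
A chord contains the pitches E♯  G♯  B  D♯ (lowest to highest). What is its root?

Reordering E#, G#, B, D# into stacked thirds gives E#–G#–B–D#; the bottom of that stack, E#, is the root.

E#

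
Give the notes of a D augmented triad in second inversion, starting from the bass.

A#, D, F#

Spelling D augmented: D–F#–A#. In second inversion the fifth is bass, giving A#, D, F# from the bottom.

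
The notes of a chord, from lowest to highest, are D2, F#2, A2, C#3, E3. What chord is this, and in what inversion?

D major ninth, root position

The pitch classes D, F#, A, C#, E arrange in thirds as D–F#–A–C#–E: a D major ninth chord.
D is the root of D major ninth; root in the bass means root position.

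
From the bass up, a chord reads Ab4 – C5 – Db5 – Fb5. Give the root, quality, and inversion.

Db minor-major seventh, second inversion

The distinct note names are Ab, C, Db, Fb. Stacked in thirds they read Db–Fb–Ab–C, which is a minor-major seventh chord on Db.
The lowest note is Ab, the fifth of the chord, so this is second inversion (figured bass 4/3).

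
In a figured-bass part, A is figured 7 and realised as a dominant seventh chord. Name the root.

The figures 7 mean the root of the chord is in the bass. If A is the root of a dominant seventh chord, the root is A (chord tones A–C#–E–G).

A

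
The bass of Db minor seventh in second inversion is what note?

Ab

The fifth of Db minor seventh (Db–Fb–Ab–Cb) is Ab; that is the bass in second inversion.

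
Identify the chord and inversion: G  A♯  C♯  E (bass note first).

The pitch classes G, A#, C#, E arrange in thirds as A#–C#–E–G: an A# diminished seventh chord.
The lowest note is G, the seventh of the chord, so this is third inversion (figured bass 4/2).

A# diminished seventh, third inversion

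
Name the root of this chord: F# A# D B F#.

B

The distinct letter names are F#, A#, D, B. Arranged as a stack of thirds they read B–D–F#–A#, so B is the root (a B minor-major seventh chord).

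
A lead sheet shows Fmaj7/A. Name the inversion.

first inversion

Fmaj7/A means F major seventh with A in the bass. A is the third of F major seventh (F–A–C–E), so this is first inversion.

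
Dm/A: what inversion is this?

second inversion

Dm/A means D minor with A in the bass. A is the fifth of D minor (D–F–A), so this is second inversion.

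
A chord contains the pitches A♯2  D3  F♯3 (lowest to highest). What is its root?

D

The distinct letter names are A#, D, F#. Arranged as a stack of thirds they read D–F#–A#, so D is the root (a D augmented triad).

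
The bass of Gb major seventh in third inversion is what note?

The seventh of Gb major seventh (Gb–Bb–Db–F) is F; that is the bass in third inversion.

F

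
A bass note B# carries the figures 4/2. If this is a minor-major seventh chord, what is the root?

C#

The figures 4/2 mean the seventh of the chord is in the bass. If B# is the seventh of a minor-major seventh chord, the root is C# (chord tones C#–E–G#–B#).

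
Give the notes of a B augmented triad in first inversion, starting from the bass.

Spelling B augmented: B–D#–F##. In first inversion the third is bass, giving D#, F##, B from the bottom.

D#, F##, B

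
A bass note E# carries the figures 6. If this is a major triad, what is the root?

The figures 6 mean the third of the chord is in the bass. If E# is the third of a major triad, the root is C# (chord tones C#–E#–G#).

C#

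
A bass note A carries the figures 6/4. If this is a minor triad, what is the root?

The figures 6/4 mean the fifth of the chord is in the bass. If A is the fifth of a minor triad, the root is D (chord tones D–F–A).

D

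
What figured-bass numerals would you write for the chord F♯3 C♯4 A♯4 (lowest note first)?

The notes F#, C#, A# stack in thirds as F#–A#–C# — an F# major triad. The bass F# is the root, so this is root position: figured 5/3.

5/3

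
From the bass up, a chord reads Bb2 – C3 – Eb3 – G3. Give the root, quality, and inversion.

C minor seventh, third inversion

The distinct note names are Bb, C, Eb, G. Stacked in thirds they read C–Eb–G–Bb, which is a minor seventh chord on C.
The lowest note is Bb, the seventh of the chord, so this is third inversion (figured bass 4/2).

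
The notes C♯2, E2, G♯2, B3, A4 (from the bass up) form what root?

A

The distinct letter names are C#, E, G#, B, A. Arranged as a stack of thirds they read A–C#–E–G#–B, so A is the root (an A major ninth chord).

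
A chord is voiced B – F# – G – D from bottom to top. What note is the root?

The distinct letter names are B, F#, G, D. Arranged as a stack of thirds they read G–B–D–F#, so G is the root (a G major seventh chord).

G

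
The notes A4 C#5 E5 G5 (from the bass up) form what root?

Reordering A, C#, E, G into stacked thirds gives A–C#–E–G; the bottom of that stack, A, is the root.

A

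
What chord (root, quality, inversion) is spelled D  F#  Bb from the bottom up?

Bb augmented, first inversion

Reducing to letter names: D, F#, Bb. These stack in thirds as Bb–D–F# — a Bb augmented triad.
With the third (D) in the bass, the chord is in first inversion (figured bass 6).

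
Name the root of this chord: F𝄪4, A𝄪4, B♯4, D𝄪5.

F##, A##, B#, D## are the tones of a B# major seventh chord (B#–D##–F##–A##), making B# the root.

B#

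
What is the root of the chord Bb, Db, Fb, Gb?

Bb, Db, Fb, Gb are the tones of a Gb dominant seventh chord (Gb–Bb–Db–Fb), making Gb the root.

Gb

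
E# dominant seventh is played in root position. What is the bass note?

E#

The root of E# dominant seventh (E#–G##–B#–D#) is E#; that is the bass in root position.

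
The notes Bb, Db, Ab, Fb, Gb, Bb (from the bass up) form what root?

The distinct letter names are Bb, Db, Ab, Fb, Gb. Arranged as a stack of thirds they read Gb–Bb–Db–Fb–Ab, so Gb is the root (a Gb dominant ninth chord).

Gb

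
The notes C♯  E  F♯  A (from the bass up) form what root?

C#, E, F#, A are the tones of an F# minor seventh chord (F#–A–C#–E), making F# the root.

F#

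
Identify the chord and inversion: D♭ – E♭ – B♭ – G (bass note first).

Eb dominant seventh, third inversion

Reducing to letter names: Db, Eb, Bb, G. These stack in thirds as Eb–G–Bb–Db — an Eb dominant seventh chord.
Db is the seventh of Eb dominant seventh; seventh in the bass means third inversion (figured bass 4/2).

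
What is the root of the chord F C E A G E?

The distinct letter names are F, C, E, A, G. Arranged as a stack of thirds they read F–A–C–E–G, so F is the root (an F major ninth chord).

F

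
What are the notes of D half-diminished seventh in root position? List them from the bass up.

Spelling D half-diminished seventh: D–F–Ab–C. In root position the root is bass, giving D, F, Ab, C from the bottom.

D, F, Ab, C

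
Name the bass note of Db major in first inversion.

In first inversion the third is lowest. For Db major (Db–F–Ab) that is F.

F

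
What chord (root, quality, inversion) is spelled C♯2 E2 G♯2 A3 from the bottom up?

A major seventh, first inversion

Reducing to letter names: C#, E, G#, A. These stack in thirds as A–C#–E–G# — an A major seventh chord.
With the third (C#) in the bass, the chord is in first inversion (figured bass 6/5).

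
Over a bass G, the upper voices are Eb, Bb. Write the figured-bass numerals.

The notes G, Eb, Bb stack in thirds as Eb–G–Bb — an Eb major triad. The bass G is the third, so this is first inversion: figured 6.

6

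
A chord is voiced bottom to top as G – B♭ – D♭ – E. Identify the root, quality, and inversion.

Reducing to letter names: G, Bb, Db, E. These stack in thirds as E–G–Bb–Db — an E diminished seventh chord.
With the third (G) in the bass, the chord is in first inversion (figured bass 6/5).

E diminished seventh, first inversion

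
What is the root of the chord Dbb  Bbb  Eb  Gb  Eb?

The distinct letter names are Dbb, Bbb, Eb, Gb. Arranged as a stack of thirds they read Eb–Gb–Bbb–Dbb, so Eb is the root (an Eb diminished seventh chord).

Eb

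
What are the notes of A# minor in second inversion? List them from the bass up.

Spelling A# minor: A#–C#–E#. In second inversion the fifth is bass, giving E#, A#, C# from the bottom.

E#, A#, C#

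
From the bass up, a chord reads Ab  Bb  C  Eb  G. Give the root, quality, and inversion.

The distinct note names are Ab, Bb, C, Eb, G. Stacked in thirds they read Ab–C–Eb–G–Bb, which is a major ninth chord on Ab.
With the root (Ab) in the bass, the chord is in root position.

Ab major ninth, root position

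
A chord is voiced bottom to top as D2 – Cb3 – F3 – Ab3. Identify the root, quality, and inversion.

The distinct note names are D, Cb, F, Ab. Stacked in thirds they read D–F–Ab–Cb, which is a diminished seventh chord on D.
The lowest note is D, the root of the chord, so this is root position (figured bass 7).

D diminished seventh, root position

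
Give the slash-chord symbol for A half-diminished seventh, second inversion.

Aø7/Eb

Second inversion of A half-diminished seventh has the fifth (Eb) in the bass. As a slash chord: Aø7/Eb.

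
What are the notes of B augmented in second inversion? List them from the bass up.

Spelling B augmented: B–D#–F##. In second inversion the fifth is bass, giving F##, B, D# from the bottom.

F##, B, D#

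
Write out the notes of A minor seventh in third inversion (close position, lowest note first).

G, A, C, E

A minor seventh is A–C–E–G. Third inversion puts the seventh (G) in the bass, with the remaining tones above: G, A, C, E.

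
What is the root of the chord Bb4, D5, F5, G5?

Bb, D, F, G are the tones of a G minor seventh chord (G–Bb–D–F), making G the root.

G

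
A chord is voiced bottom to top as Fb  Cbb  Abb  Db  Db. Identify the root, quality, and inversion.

Db diminished seventh, first inversion

The pitch classes Fb, Cbb, Abb, Db arrange in thirds as Db–Fb–Abb–Cbb: a Db diminished seventh chord.
The lowest note is Fb, the third of the chord, so this is first inversion (figured bass 6/5).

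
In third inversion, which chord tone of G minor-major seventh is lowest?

G minor-major seventh is G–Bb–D–F#. Third inversion places the seventh in the bass: F#.

F#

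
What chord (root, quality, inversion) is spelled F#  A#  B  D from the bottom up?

B minor-major seventh, second inversion

The pitch classes F#, A#, B, D arrange in thirds as B–D–F#–A#: a B minor-major seventh chord.
With the fifth (F#) in the bass, the chord is in second inversion (figured bass 4/3).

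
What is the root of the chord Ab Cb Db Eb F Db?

Db

Reordering Ab, Cb, Db, Eb, F into stacked thirds gives Db–F–Ab–Cb–Eb; the bottom of that stack, Db, is the root.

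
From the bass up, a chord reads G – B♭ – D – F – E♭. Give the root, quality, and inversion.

Eb major ninth, first inversion

The distinct note names are G, Bb, D, F, Eb. Stacked in thirds they read Eb–G–Bb–D–F, which is a major ninth chord on Eb.
The lowest note is G, the third of the chord, so this is first inversion.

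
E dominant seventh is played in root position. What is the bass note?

E

The root of E dominant seventh (E–G#–B–D) is E; that is the bass in root position.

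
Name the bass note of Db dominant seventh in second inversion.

In second inversion the fifth is lowest. For Db dominant seventh (Db–F–Ab–Cb) that is Ab.

Ab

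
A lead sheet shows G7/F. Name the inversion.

G7/F means G dominant seventh with F in the bass. F is the seventh of G dominant seventh (G–B–D–F), so this is third inversion.

third inversion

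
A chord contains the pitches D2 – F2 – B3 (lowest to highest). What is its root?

The distinct letter names are D, F, B. Arranged as a stack of thirds they read B–D–F, so B is the root (a B diminished triad).

B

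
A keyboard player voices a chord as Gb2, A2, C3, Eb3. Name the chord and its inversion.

The pitch classes Gb, A, C, Eb arrange in thirds as A–C–Eb–Gb: an A diminished seventh chord.
The lowest note is Gb, the seventh of the chord, so this is third inversion (figured bass 4/2).

A diminished seventh, third inversion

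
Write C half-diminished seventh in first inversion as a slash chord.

First inversion of C half-diminished seventh has the third (Eb) in the bass. As a slash chord: Cø7/Eb.

Cø7/Eb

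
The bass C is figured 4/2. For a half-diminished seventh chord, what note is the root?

The figures 4/2 mean the seventh of the chord is in the bass. If C is the seventh of a half-diminished seventh chord, the root is D (chord tones D–F–Ab–C).

D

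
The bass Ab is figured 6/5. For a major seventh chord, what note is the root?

Fb

The figures 6/5 mean the third of the chord is in the bass. If Ab is the third of a major seventh chord, the root is Fb (chord tones Fb–Ab–Cb–Eb).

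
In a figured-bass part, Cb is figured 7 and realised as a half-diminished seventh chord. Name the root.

The figures 7 mean the root of the chord is in the bass. If Cb is the root of a half-diminished seventh chord, the root is Cb (chord tones Cb–Ebb–Gbb–Bbb).

Cb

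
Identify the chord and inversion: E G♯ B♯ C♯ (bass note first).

Reducing to letter names: E, G#, B#, C#. These stack in thirds as C#–E–G#–B# — a C# minor-major seventh chord.
With the third (E) in the bass, the chord is in first inversion (figured bass 6/5).

C# minor-major seventh, first inversion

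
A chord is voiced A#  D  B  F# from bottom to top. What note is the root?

A#, D, B, F# are the tones of a B minor-major seventh chord (B–D–F#–A#), making B the root.

B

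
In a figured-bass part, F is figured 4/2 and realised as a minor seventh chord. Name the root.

The figures 4/2 mean the seventh of the chord is in the bass. If F is the seventh of a minor seventh chord, the root is G (chord tones G–Bb–D–F).

G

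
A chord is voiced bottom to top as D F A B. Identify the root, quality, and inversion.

B half-diminished seventh, first inversion

The distinct note names are D, F, A, B. Stacked in thirds they read B–D–F–A, which is a half-diminished seventh chord on B.
The lowest note is D, the third of the chord, so this is first inversion (figured bass 6/5).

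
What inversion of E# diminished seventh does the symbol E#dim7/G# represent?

first inversion

E#dim7/G# means E# diminished seventh with G# in the bass. G# is the third of E# diminished seventh (E#–G#–B–D), so this is first inversion.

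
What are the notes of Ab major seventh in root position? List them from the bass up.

Ab, C, Eb, G

The chord tones are Ab–C–Eb–G. With the root (Ab) lowest for root position: Ab, C, Eb, G.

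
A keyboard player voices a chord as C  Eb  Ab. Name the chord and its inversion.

The pitch classes C, Eb, Ab arrange in thirds as Ab–C–Eb: an Ab major triad.
The lowest note is C, the third of the chord, so this is first inversion (figured bass 6).

Ab major, first inversion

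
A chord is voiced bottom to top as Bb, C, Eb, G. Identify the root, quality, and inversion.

C minor seventh, third inversion

The distinct note names are Bb, C, Eb, G. Stacked in thirds they read C–Eb–G–Bb, which is a minor seventh chord on C.
The lowest note is Bb, the seventh of the chord, so this is third inversion (figured bass 4/2).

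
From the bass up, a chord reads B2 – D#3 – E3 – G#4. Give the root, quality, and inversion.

Reducing to letter names: B, D#, E, G#. These stack in thirds as E–G#–B–D# — an E major seventh chord.
The lowest note is B, the fifth of the chord, so this is second inversion (figured bass 4/3).

E major seventh, second inversion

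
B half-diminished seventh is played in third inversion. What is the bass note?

A

B half-diminished seventh is B–D–F–A. Third inversion places the seventh in the bass: A.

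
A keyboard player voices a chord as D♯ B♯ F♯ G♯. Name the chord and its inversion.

The distinct note names are D#, B#, F#, G#. Stacked in thirds they read G#–B#–D#–F#, which is a dominant seventh chord on G#.
The lowest note is D#, the fifth of the chord, so this is second inversion (figured bass 4/3).

G# dominant seventh, second inversion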